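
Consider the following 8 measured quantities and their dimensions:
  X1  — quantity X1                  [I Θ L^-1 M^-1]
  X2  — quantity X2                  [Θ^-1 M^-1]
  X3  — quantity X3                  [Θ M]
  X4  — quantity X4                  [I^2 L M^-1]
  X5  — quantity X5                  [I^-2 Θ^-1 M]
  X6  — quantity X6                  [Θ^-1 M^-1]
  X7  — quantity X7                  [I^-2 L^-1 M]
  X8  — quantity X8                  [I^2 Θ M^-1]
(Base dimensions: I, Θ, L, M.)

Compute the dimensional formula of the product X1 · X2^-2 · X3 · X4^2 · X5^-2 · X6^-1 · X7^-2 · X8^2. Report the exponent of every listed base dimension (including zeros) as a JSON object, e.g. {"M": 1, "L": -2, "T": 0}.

{"I": 17, "Θ": 9, "L": 3, "M": -5}

Write exponents as rows I,Θ,L,M / cols X1,X2,X3,X4,X5,X6,X7,X8:
  I: [ 1  0  0  2 -2  0 -2  2]
  Θ: [ 1 -1  1  0 -1 -1  0  1]
  L: [-1  0  0  1  0  0 -1  0]
  M: [-1 -1  1 -1  1 -1  1 -1]
  [I]: (1)·1+(-2)·0+(1)·0+(2)·2+(-2)·-2+(-1)·0+(-2)·-2+(2)·2 = 17
  [Θ]: (1)·1+(-2)·-1+(1)·1+(2)·0+(-2)·-1+(-1)·-1+(-2)·0+(2)·1 = 9
  [L]: (1)·-1+(-2)·0+(1)·0+(2)·1+(-2)·0+(-1)·0+(-2)·-1+(2)·0 = 3
  [M]: (1)·-1+(-2)·-1+(1)·1+(2)·-1+(-2)·1+(-1)·-1+(-2)·1+(2)·-1 = -5
⇒ I^17 Θ^9 L^3 M^-5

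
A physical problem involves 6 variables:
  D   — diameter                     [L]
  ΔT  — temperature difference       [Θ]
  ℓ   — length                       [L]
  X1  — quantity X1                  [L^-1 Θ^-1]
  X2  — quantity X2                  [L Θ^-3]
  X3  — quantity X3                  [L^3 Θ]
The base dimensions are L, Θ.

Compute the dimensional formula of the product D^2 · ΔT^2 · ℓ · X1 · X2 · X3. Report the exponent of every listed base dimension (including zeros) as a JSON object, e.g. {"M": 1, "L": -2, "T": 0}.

Write exponents as rows L,Θ / cols D,ΔT,ℓ,X1,X2,X3:
  L: [ 1  0  1 -1  1  3]
  Θ: [ 0  1  0 -1 -3  1]
  [L]: (2)·1+(2)·0+(1)·1+(1)·-1+(1)·1+(1)·3 = 6
  [Θ]: (2)·0+(2)·1+(1)·0+(1)·-1+(1)·-3+(1)·1 = -1
⇒ L^6 Θ^-1

{"L": 6, "Θ": -1}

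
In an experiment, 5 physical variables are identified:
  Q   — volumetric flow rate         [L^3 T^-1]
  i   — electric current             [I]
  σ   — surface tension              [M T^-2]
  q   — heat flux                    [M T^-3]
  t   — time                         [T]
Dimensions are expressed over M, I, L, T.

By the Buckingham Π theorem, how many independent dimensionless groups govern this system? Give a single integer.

Dimensional matrix (M×I×L×T by Q×i×σ×q×t):
  M: [ 0  0  1  1  0]
  I: [ 0  1  0  0  0]
  L: [ 3  0  0  0  0]
  T: [-1  0 -2 -3  1]
Echelon form has 4 nonzero rows (pivots: Q,i,σ,q)
n=5, r=4 ⇒ 1 dimensionless group

1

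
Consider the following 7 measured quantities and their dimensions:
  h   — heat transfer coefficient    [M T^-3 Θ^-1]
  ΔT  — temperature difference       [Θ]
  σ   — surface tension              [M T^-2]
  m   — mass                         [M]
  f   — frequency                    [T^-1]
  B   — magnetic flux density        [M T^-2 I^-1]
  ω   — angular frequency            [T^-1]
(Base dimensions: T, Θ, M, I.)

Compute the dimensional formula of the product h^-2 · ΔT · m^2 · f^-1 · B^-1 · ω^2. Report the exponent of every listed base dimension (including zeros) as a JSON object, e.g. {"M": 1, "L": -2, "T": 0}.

Dimensional matrix (T×Θ×M×I by h×ΔT×σ×m×f×B×ω):
  T: [-3  0 -2  0 -1 -2 -1]
  Θ: [-1  1  0  0  0  0  0]
  M: [ 1  0  1  1  0  1  0]
  I: [ 0  0  0  0  0 -1  0]
  [T]: (-2)·-3+(1)·0+(2)·0+(-1)·-1+(-1)·-2+(2)·-1 = 7
  [Θ]: (-2)·-1+(1)·1+(2)·0+(-1)·0+(-1)·0+(2)·0 = 3
  [M]: (-2)·1+(1)·0+(2)·1+(-1)·0+(-1)·1+(2)·0 = -1
  [I]: (-2)·0+(1)·0+(2)·0+(-1)·0+(-1)·-1+(2)·0 = 1
⇒ T^7 Θ^3 M^-1 I

{"T": 7, "Θ": 3, "M": -1, "I": 1}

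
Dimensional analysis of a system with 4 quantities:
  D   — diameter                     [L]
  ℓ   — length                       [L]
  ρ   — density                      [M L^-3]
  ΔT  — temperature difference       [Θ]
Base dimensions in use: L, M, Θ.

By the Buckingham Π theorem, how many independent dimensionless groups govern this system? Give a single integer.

Exponent matrix [L,M,Θ] × [D,ℓ,ρ,ΔT]:
  L: [ 1  1 -3  0]
  M: [ 0  0  1  0]
  Θ: [ 0  0  0  1]
RREF → pivots at {D,ρ,ΔT} ⇒ r = 3
Π count = n − r = 4 − 3 = 1

1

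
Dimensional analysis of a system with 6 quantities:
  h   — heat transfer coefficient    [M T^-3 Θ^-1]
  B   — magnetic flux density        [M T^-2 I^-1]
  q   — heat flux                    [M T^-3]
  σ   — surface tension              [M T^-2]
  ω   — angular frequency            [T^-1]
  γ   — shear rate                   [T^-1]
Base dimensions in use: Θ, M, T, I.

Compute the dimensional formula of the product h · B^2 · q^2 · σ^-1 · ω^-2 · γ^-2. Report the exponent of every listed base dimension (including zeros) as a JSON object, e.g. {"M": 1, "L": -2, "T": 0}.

{"Θ": -1, "M": 4, "T": -7, "I": -2}

Dimensional matrix (Θ×M×T×I by h×B×q×σ×ω×γ):
  Θ: [-1  0  0  0  0  0]
  M: [ 1  1  1  1  0  0]
  T: [-3 -2 -3 -2 -1 -1]
  I: [ 0 -1  0  0  0  0]
  [Θ]: (1)·-1+(2)·0+(2)·0+(-1)·0+(-2)·0+(-2)·0 = -1
  [M]: (1)·1+(2)·1+(2)·1+(-1)·1+(-2)·0+(-2)·0 = 4
  [T]: (1)·-3+(2)·-2+(2)·-3+(-1)·-2+(-2)·-1+(-2)·-1 = -7
  [I]: (1)·0+(2)·-1+(2)·0+(-1)·0+(-2)·0+(-2)·0 = -2
⇒ Θ^-1 M^4 T^-7 I^-2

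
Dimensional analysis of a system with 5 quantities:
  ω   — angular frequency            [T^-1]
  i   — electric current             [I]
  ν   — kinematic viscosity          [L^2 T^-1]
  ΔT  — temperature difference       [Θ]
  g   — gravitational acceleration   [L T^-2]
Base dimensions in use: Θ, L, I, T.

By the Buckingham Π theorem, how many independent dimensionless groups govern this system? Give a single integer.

Write exponents as rows Θ,L,I,T / cols ω,i,ν,ΔT,g:
  Θ: [ 0  0  0  1  0]
  L: [ 0  0  2  0  1]
  I: [ 0  1  0  0  0]
  T: [-1  0 -1  0 -2]
RREF → pivots at {ω,i,ν,ΔT} ⇒ r = 4
n=5, r=4 ⇒ 1 dimensionless group

1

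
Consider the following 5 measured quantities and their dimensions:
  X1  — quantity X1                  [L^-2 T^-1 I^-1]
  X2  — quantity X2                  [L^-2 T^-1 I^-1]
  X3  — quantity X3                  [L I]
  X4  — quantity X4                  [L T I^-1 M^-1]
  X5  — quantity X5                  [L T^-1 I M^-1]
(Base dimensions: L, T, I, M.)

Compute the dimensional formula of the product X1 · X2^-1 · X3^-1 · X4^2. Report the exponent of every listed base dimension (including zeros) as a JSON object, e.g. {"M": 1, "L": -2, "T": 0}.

Exponent matrix [L,T,I,M] × [X1,X2,X3,X4,X5]:
  L: [-2 -2  1  1  1]
  T: [-1 -1  0  1 -1]
  I: [-1 -1  1 -1  1]
  M: [ 0  0  0 -1 -1]
  [L]: (1)·-2+(-1)·-2+(-1)·1+(2)·1 = 1
  [T]: (1)·-1+(-1)·-1+(-1)·0+(2)·1 = 2
  [I]: (1)·-1+(-1)·-1+(-1)·1+(2)·-1 = -3
  [M]: (1)·0+(-1)·0+(-1)·0+(2)·-1 = -2
⇒ L T^2 I^-3 M^-2

{"L": 1, "T": 2, "I": -3, "M": -2}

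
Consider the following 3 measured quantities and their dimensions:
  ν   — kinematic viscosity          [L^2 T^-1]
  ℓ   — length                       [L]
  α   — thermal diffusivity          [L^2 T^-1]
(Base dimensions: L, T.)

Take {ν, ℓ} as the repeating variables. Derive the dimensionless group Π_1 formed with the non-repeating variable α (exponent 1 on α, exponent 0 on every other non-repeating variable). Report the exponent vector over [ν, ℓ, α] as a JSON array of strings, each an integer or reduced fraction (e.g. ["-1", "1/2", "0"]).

Dimensional matrix (L×T by ν×ℓ×α):
  L: [ 2  1  2]
  T: [-1  0 -1]
Row reduction gives pivot columns ν,ℓ; rank = 2
Repeat: ν,ℓ; free: α
RREF:
  r0: [   1    0    1]
  r1: [   0    1    0]
Fix exponent of α at 1; solve each RREF row for its pivot's exponent:
  r0: exp(ν) + (1)·1 = 0 ⇒ exp(ν) = -1
  r1: exp(ℓ) + (0)·1 = 0 ⇒ exp(ℓ) = 0
Π_1 = ν^-1 · α

["-1", "0", "1"]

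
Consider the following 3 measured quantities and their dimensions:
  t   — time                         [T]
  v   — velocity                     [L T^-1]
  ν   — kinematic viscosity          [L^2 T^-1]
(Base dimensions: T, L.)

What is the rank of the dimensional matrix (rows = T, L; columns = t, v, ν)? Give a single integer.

2

Exponent matrix [T,L] × [t,v,ν]:
  T: [ 1 -1 -1]
  L: [ 0  1  2]
Echelon form has 2 nonzero rows (pivots: t,v)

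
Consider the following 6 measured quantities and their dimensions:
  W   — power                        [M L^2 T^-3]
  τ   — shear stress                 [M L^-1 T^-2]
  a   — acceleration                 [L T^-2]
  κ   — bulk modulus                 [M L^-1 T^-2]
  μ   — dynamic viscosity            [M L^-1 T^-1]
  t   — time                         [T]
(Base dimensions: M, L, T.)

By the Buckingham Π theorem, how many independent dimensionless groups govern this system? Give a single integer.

Write exponents as rows M,L,T / cols W,τ,a,κ,μ,t:
  M: [ 1  1  0  1  1  0]
  L: [ 2 -1  1 -1 -1  0]
  T: [-3 -2 -2 -2 -1  1]
Row reduction gives pivot columns W,τ,a; rank = 3
Π count = n − r = 6 − 3 = 3

3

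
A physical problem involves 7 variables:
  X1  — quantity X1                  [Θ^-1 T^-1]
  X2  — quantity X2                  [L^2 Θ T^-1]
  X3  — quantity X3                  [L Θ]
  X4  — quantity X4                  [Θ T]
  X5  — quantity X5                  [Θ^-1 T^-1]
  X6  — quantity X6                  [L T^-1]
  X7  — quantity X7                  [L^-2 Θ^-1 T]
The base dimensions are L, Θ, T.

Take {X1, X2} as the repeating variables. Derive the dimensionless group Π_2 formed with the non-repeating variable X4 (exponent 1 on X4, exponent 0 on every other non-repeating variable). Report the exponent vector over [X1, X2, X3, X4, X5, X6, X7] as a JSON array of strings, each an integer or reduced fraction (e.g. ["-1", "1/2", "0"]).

Dimensional matrix (L×Θ×T by X1×X2×X3×X4×X5×X6×X7):
  L: [ 0  2  1  0  0  1 -2]
  Θ: [-1  1  1  1 -1  0 -1]
  T: [-1 -1  0  1 -1 -1  1]
RREF → pivots at {X1,X2} ⇒ r = 2
Pivot set = {X1,X2}, free = {X3,X4,X5,X6,X7}
RREF:
  r0: [   1    0 -1/2   -1    1  1/2    0]
  r1: [   0    1  1/2    0    0  1/2   -1]
  r2: [   0    0    0    0    0    0    0]
Fix exponent of X4 at 1, X3 at 0, X5 at 0, X6 at 0, X7 at 0; solve each RREF row for its pivot's exponent:
  r0: exp(X1) + (-1)·1 = 0 ⇒ exp(X1) = 1
  r1: exp(X2) + (0)·1 = 0 ⇒ exp(X2) = 0
Π_2 = X1 · X4

["1", "0", "0", "1", "0", "0", "0"]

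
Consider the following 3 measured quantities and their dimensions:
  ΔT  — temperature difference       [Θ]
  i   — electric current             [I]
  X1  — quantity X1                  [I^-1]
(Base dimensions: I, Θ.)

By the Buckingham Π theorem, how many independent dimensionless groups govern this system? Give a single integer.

Dimensional matrix (I×Θ by ΔT×i×X1):
  I: [ 0  1 -1]
  Θ: [ 1  0  0]
Echelon form has 2 nonzero rows (pivots: ΔT,i)
Π count = n − r = 3 − 2 = 1

1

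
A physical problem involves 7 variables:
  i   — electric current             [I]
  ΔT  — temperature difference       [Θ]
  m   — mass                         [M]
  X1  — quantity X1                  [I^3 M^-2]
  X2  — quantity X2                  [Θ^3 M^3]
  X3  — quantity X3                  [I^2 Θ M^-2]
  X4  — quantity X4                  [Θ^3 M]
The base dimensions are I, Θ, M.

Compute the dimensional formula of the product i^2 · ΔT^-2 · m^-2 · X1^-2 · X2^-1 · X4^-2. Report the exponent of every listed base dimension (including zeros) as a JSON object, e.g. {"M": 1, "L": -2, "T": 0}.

Write exponents as rows I,Θ,M / cols i,ΔT,m,X1,X2,X3,X4:
  I: [ 1  0  0  3  0  2  0]
  Θ: [ 0  1  0  0  3  1  3]
  M: [ 0  0  1 -2  3 -2  1]
  [I]: (2)·1+(-2)·0+(-2)·0+(-2)·3+(-1)·0+(-2)·0 = -4
  [Θ]: (2)·0+(-2)·1+(-2)·0+(-2)·0+(-1)·3+(-2)·3 = -11
  [M]: (2)·0+(-2)·0+(-2)·1+(-2)·-2+(-1)·3+(-2)·1 = -3
⇒ I^-4 Θ^-11 M^-3

{"I": -4, "Θ": -11, "M": -3}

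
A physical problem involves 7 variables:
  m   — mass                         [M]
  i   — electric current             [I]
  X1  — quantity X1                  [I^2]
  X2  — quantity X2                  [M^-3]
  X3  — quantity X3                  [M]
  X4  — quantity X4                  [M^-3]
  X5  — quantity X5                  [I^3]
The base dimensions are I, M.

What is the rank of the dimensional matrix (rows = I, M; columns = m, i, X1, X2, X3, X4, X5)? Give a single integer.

Exponent matrix [I,M] × [m,i,X1,X2,X3,X4,X5]:
  I: [ 0  1  2  0  0  0  3]
  M: [ 1  0  0 -3  1 -3  0]
Echelon form has 2 nonzero rows (pivots: m,i)

2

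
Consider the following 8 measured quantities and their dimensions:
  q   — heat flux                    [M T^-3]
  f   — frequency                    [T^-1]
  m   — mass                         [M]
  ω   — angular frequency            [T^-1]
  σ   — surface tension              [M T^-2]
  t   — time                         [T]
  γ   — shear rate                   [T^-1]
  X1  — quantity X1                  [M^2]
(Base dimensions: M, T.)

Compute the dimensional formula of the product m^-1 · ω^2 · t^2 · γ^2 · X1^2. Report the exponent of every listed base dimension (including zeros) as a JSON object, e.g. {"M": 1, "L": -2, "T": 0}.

Write exponents as rows M,T / cols q,f,m,ω,σ,t,γ,X1:
  M: [ 1  0  1  0  1  0  0  2]
  T: [-3 -1  0 -1 -2  1 -1  0]
  [M]: (-1)·1+(2)·0+(2)·0+(2)·0+(2)·2 = 3
  [T]: (-1)·0+(2)·-1+(2)·1+(2)·-1+(2)·0 = -2
⇒ M^3 T^-2

{"M": 3, "T": -2}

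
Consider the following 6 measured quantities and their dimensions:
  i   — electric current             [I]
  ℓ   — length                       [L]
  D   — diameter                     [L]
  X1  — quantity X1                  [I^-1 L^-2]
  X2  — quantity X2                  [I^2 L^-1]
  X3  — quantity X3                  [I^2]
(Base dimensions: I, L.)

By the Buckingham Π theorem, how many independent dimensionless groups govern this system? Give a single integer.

4

Exponent matrix [I,L] × [i,ℓ,D,X1,X2,X3]:
  I: [ 1  0  0 -1  2  2]
  L: [ 0  1  1 -2 -1  0]
Echelon form has 2 nonzero rows (pivots: i,ℓ)
Π count = n − r = 6 − 2 = 4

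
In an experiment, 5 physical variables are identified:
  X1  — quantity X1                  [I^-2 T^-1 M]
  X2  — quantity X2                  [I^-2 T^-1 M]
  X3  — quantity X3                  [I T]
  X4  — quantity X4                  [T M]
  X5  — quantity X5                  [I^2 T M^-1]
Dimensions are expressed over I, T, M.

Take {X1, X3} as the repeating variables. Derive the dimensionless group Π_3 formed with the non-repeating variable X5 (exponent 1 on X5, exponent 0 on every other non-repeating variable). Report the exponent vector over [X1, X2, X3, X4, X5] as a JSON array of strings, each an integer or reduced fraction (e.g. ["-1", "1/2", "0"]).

Exponent matrix [I,T,M] × [X1,X2,X3,X4,X5]:
  I: [-2 -2  1  0  2]
  T: [-1 -1  1  1  1]
  M: [ 1  1  0  1 -1]
Echelon form has 2 nonzero rows (pivots: X1,X3)
Pivot set = {X1,X3}, free = {X2,X4,X5}
RREF:
  r0: [   1    1    0    1   -1]
  r1: [   0    0    1    2    0]
  r2: [   0    0    0    0    0]
Fix exponent of X5 at 1, X2 at 0, X4 at 0; solve each RREF row for its pivot's exponent:
  r0: exp(X1) + (-1)·1 = 0 ⇒ exp(X1) = 1
  r1: exp(X3) + (0)·1 = 0 ⇒ exp(X3) = 0
Π_3 = X1 · X5

["1", "0", "0", "0", "1"]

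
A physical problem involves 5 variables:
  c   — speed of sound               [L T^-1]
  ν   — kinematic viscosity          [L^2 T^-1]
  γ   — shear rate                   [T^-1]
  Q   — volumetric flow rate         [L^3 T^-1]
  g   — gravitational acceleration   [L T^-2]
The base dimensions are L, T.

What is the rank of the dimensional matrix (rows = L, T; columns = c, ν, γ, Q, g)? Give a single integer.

2

Exponent matrix [L,T] × [c,ν,γ,Q,g]:
  L: [ 1  2  0  3  1]
  T: [-1 -1 -1 -1 -2]
Echelon form has 2 nonzero rows (pivots: c,ν)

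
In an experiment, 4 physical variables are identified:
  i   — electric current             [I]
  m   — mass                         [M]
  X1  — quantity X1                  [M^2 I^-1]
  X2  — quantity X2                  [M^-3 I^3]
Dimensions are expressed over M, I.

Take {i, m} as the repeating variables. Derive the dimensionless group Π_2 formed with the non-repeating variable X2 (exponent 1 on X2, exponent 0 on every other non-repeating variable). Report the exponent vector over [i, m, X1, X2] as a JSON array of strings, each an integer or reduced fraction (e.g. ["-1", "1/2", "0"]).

["-3", "3", "0", "1"]

Exponent matrix [M,I] × [i,m,X1,X2]:
  M: [ 0  1  2 -3]
  I: [ 1  0 -1  3]
RREF → pivots at {i,m} ⇒ r = 2
Repeat: i,m; free: X1,X2
RREF:
  r0: [   1    0   -1    3]
  r1: [   0    1    2   -3]
Fix exponent of X2 at 1, X1 at 0; solve each RREF row for its pivot's exponent:
  r0: exp(i) + (3)·1 = 0 ⇒ exp(i) = -3
  r1: exp(m) + (-3)·1 = 0 ⇒ exp(m) = 3
Π_2 = i^-3 · m^3 · X2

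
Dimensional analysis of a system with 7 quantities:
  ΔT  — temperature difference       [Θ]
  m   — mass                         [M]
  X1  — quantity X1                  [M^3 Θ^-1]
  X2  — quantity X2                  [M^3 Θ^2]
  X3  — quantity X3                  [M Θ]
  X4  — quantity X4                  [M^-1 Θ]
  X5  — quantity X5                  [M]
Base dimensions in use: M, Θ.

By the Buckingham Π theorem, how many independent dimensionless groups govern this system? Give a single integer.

5

Dimensional matrix (M×Θ by ΔT×m×X1×X2×X3×X4×X5):
  M: [ 0  1  3  3  1 -1  1]
  Θ: [ 1  0 -1  2  1  1  0]
Echelon form has 2 nonzero rows (pivots: ΔT,m)
Π count = n − r = 7 − 2 = 5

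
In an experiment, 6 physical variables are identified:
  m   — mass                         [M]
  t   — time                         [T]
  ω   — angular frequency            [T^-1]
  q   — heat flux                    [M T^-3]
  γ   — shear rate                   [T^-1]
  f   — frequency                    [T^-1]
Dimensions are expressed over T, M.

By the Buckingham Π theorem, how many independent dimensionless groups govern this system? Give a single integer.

Dimensional matrix (T×M by m×t×ω×q×γ×f):
  T: [ 0  1 -1 -3 -1 -1]
  M: [ 1  0  0  1  0  0]
Row reduction gives pivot columns m,t; rank = 2
n=6, r=2 ⇒ 4 dimensionless groups

4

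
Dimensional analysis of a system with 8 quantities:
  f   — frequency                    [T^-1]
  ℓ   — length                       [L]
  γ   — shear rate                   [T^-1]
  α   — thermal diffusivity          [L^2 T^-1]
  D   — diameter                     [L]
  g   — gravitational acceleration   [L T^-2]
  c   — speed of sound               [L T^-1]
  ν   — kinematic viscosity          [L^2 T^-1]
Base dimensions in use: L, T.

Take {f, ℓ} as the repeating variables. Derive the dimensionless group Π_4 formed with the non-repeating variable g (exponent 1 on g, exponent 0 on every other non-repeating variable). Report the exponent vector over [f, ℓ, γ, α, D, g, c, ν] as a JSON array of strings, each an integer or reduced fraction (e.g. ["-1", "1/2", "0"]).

["-2", "-1", "0", "0", "0", "1", "0", "0"]

Dimensional matrix (L×T by f×ℓ×γ×α×D×g×c×ν):
  L: [ 0  1  0  2  1  1  1  2]
  T: [-1  0 -1 -1  0 -2 -1 -1]
Row reduction gives pivot columns f,ℓ; rank = 2
Pivot set = {f,ℓ}, free = {γ,α,D,g,c,ν}
RREF:
  r0: [   1    0    1    1    0    2    1    1]
  r1: [   0    1    0    2    1    1    1    2]
Fix exponent of g at 1, γ at 0, α at 0, D at 0, c at 0, ν at 0; solve each RREF row for its pivot's exponent:
  r0: exp(f) + (2)·1 = 0 ⇒ exp(f) = -2
  r1: exp(ℓ) + (1)·1 = 0 ⇒ exp(ℓ) = -1
Π_4 = f^-2 · ℓ^-1 · g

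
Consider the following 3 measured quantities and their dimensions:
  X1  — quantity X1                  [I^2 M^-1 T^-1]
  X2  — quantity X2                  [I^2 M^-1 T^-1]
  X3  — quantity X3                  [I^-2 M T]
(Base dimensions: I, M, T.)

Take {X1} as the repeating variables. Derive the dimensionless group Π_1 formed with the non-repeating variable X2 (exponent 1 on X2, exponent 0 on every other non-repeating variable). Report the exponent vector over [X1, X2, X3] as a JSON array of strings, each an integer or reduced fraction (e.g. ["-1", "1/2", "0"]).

["-1", "1", "0"]

Dimensional matrix (I×M×T by X1×X2×X3):
  I: [ 2  2 -2]
  M: [-1 -1  1]
  T: [-1 -1  1]
Echelon form has 1 nonzero rows (pivots: X1)
Repeat: X1; free: X2,X3
RREF:
  r0: [   1    1   -1]
  r1: [   0    0    0]
  r2: [   0    0    0]
Fix exponent of X2 at 1, X3 at 0; solve each RREF row for its pivot's exponent:
  r0: exp(X1) + (1)·1 = 0 ⇒ exp(X1) = -1
Π_1 = X1^-1 · X2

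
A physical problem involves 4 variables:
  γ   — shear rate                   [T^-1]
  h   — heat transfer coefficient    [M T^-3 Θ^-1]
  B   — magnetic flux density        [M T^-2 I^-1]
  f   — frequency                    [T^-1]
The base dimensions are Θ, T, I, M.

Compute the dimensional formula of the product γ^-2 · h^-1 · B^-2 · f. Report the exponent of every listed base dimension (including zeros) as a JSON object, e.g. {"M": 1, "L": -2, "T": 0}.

Dimensional matrix (Θ×T×I×M by γ×h×B×f):
  Θ: [ 0 -1  0  0]
  T: [-1 -3 -2 -1]
  I: [ 0  0 -1  0]
  M: [ 0  1  1  0]
  [Θ]: (-2)·0+(-1)·-1+(-2)·0+(1)·0 = 1
  [T]: (-2)·-1+(-1)·-3+(-2)·-2+(1)·-1 = 8
  [I]: (-2)·0+(-1)·0+(-2)·-1+(1)·0 = 2
  [M]: (-2)·0+(-1)·1+(-2)·1+(1)·0 = -3
⇒ Θ T^8 I^2 M^-3

{"Θ": 1, "T": 8, "I": 2, "M": -3}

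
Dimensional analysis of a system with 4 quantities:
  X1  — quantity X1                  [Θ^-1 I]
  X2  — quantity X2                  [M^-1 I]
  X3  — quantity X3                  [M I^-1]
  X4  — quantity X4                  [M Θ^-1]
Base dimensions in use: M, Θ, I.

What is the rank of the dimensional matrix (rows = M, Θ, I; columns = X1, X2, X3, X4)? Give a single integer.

2

Exponent matrix [M,Θ,I] × [X1,X2,X3,X4]:
  M: [ 0 -1  1  1]
  Θ: [-1  0  0 -1]
  I: [ 1  1 -1  0]
Row reduction gives pivot columns X1,X2; rank = 2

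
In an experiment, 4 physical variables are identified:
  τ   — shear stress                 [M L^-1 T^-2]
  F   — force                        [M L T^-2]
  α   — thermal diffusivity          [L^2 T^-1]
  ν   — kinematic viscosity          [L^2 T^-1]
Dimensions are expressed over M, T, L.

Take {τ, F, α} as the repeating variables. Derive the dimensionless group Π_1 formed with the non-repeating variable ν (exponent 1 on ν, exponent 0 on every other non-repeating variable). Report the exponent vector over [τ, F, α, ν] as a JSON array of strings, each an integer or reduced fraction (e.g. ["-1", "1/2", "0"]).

["0", "0", "-1", "1"]

Exponent matrix [M,T,L] × [τ,F,α,ν]:
  M: [ 1  1  0  0]
  T: [-2 -2 -1 -1]
  L: [-1  1  2  2]
Row reduction gives pivot columns τ,F,α; rank = 3
Pivot set = {τ,F,α}, free = {ν}
RREF:
  r0: [   1    0    0    0]
  r1: [   0    1    0    0]
  r2: [   0    0    1    1]
Fix exponent of ν at 1; solve each RREF row for its pivot's exponent:
  r0: exp(τ) + (0)·1 = 0 ⇒ exp(τ) = 0
  r1: exp(F) + (0)·1 = 0 ⇒ exp(F) = 0
  r2: exp(α) + (1)·1 = 0 ⇒ exp(α) = -1
Π_1 = α^-1 · ν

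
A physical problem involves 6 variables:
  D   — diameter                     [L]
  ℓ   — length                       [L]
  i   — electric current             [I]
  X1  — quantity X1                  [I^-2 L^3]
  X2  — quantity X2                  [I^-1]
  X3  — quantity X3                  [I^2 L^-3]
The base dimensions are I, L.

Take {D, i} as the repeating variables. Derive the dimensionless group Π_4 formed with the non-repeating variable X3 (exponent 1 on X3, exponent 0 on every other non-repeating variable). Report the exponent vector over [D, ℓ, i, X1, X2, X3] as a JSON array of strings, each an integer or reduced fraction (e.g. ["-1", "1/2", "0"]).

Write exponents as rows I,L / cols D,ℓ,i,X1,X2,X3:
  I: [ 0  0  1 -2 -1  2]
  L: [ 1  1  0  3  0 -3]
Echelon form has 2 nonzero rows (pivots: D,i)
Repeat: D,i; free: ℓ,X1,X2,X3
RREF:
  r0: [   1    1    0    3    0   -3]
  r1: [   0    0    1   -2   -1    2]
Fix exponent of X3 at 1, ℓ at 0, X1 at 0, X2 at 0; solve each RREF row for its pivot's exponent:
  r0: exp(D) + (-3)·1 = 0 ⇒ exp(D) = 3
  r1: exp(i) + (2)·1 = 0 ⇒ exp(i) = -2
Π_4 = D^3 · i^-2 · X3

["3", "0", "-2", "0", "0", "1"]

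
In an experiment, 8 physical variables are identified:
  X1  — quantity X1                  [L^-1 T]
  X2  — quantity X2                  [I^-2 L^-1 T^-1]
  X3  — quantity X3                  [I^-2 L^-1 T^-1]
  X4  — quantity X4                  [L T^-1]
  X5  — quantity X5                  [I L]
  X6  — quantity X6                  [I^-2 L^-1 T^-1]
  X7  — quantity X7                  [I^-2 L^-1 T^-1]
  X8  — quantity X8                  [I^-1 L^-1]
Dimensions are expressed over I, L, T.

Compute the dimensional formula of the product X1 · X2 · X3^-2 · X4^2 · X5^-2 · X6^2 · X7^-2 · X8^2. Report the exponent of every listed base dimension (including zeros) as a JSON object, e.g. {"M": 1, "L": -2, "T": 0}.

Write exponents as rows I,L,T / cols X1,X2,X3,X4,X5,X6,X7,X8:
  I: [ 0 -2 -2  0  1 -2 -2 -1]
  L: [-1 -1 -1  1  1 -1 -1 -1]
  T: [ 1 -1 -1 -1  0 -1 -1  0]
  [I]: (1)·0+(1)·-2+(-2)·-2+(2)·0+(-2)·1+(2)·-2+(-2)·-2+(2)·-1 = -2
  [L]: (1)·-1+(1)·-1+(-2)·-1+(2)·1+(-2)·1+(2)·-1+(-2)·-1+(2)·-1 = -2
  [T]: (1)·1+(1)·-1+(-2)·-1+(2)·-1+(-2)·0+(2)·-1+(-2)·-1+(2)·0 = 0
⇒ I^-2 L^-2

{"I": -2, "L": -2, "T": 0}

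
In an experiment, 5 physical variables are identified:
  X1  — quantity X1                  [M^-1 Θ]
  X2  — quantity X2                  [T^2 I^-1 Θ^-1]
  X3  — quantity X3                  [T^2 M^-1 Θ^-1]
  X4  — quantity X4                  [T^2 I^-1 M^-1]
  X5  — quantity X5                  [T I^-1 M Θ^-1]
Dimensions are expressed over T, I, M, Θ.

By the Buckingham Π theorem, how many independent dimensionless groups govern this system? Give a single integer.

2

Dimensional matrix (T×I×M×Θ by X1×X2×X3×X4×X5):
  T: [ 0  2  2  2  1]
  I: [ 0 -1  0 -1 -1]
  M: [-1  0 -1 -1  1]
  Θ: [ 1 -1 -1  0 -1]
Echelon form has 3 nonzero rows (pivots: X1,X2,X3)
Π count = n − r = 5 − 3 = 2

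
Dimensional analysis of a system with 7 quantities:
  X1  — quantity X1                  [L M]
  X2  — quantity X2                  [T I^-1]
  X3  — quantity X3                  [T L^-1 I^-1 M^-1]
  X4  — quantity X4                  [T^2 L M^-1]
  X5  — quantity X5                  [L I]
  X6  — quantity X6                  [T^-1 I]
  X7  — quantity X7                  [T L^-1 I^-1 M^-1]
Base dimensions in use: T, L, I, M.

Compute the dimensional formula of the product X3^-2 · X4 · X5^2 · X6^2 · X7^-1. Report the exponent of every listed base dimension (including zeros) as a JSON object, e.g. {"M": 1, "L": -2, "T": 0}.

{"T": -3, "L": 6, "I": 7, "M": 2}

Dimensional matrix (T×L×I×M by X1×X2×X3×X4×X5×X6×X7):
  T: [ 0  1  1  2  0 -1  1]
  L: [ 1  0 -1  1  1  0 -1]
  I: [ 0 -1 -1  0  1  1 -1]
  M: [ 1  0 -1 -1  0  0 -1]
  [T]: (-2)·1+(1)·2+(2)·0+(2)·-1+(-1)·1 = -3
  [L]: (-2)·-1+(1)·1+(2)·1+(2)·0+(-1)·-1 = 6
  [I]: (-2)·-1+(1)·0+(2)·1+(2)·1+(-1)·-1 = 7
  [M]: (-2)·-1+(1)·-1+(2)·0+(2)·0+(-1)·-1 = 2
⇒ T^-3 L^6 I^7 M^2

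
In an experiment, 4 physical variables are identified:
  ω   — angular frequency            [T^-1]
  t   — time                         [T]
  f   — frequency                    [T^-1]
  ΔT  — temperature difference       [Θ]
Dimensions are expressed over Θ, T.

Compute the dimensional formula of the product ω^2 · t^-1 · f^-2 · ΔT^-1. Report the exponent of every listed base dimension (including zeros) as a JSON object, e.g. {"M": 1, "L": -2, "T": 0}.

Dimensional matrix (Θ×T by ω×t×f×ΔT):
  Θ: [ 0  0  0  1]
  T: [-1  1 -1  0]
  [Θ]: (2)·0+(-1)·0+(-2)·0+(-1)·1 = -1
  [T]: (2)·-1+(-1)·1+(-2)·-1+(-1)·0 = -1
⇒ Θ^-1 T^-1

{"Θ": -1, "T": -1}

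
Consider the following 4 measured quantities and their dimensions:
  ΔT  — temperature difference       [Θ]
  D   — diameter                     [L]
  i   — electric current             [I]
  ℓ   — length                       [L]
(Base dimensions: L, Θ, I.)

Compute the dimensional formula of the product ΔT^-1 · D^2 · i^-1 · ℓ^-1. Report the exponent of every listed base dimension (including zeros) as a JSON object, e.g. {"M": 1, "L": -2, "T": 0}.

{"L": 1, "Θ": -1, "I": -1}

Write exponents as rows L,Θ,I / cols ΔT,D,i,ℓ:
  L: [ 0  1  0  1]
  Θ: [ 1  0  0  0]
  I: [ 0  0  1  0]
  [L]: (-1)·0+(2)·1+(-1)·0+(-1)·1 = 1
  [Θ]: (-1)·1+(2)·0+(-1)·0+(-1)·0 = -1
  [I]: (-1)·0+(2)·0+(-1)·1+(-1)·0 = -1
⇒ L Θ^-1 I^-1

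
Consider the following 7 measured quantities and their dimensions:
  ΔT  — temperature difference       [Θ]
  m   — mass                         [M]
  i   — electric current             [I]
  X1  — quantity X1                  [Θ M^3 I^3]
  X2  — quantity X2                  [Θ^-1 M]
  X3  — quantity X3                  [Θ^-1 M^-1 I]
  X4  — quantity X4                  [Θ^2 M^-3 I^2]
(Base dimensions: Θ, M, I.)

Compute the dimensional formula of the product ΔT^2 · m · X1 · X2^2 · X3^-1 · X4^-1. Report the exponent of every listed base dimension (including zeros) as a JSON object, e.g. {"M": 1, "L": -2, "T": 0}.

{"Θ": 0, "M": 10, "I": 0}

Exponent matrix [Θ,M,I] × [ΔT,m,i,X1,X2,X3,X4]:
  Θ: [ 1  0  0  1 -1 -1  2]
  M: [ 0  1  0  3  1 -1 -3]
  I: [ 0  0  1  3  0  1  2]
  [Θ]: (2)·1+(1)·0+(1)·1+(2)·-1+(-1)·-1+(-1)·2 = 0
  [M]: (2)·0+(1)·1+(1)·3+(2)·1+(-1)·-1+(-1)·-3 = 10
  [I]: (2)·0+(1)·0+(1)·3+(2)·0+(-1)·1+(-1)·2 = 0
⇒ M^10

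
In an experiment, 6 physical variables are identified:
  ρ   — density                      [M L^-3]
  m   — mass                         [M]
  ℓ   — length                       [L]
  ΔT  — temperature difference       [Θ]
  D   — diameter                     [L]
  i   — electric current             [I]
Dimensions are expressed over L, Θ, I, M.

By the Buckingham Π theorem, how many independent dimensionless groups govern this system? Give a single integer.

Exponent matrix [L,Θ,I,M] × [ρ,m,ℓ,ΔT,D,i]:
  L: [-3  0  1  0  1  0]
  Θ: [ 0  0  0  1  0  0]
  I: [ 0  0  0  0  0  1]
  M: [ 1  1  0  0  0  0]
Echelon form has 4 nonzero rows (pivots: ρ,m,ΔT,i)
n=6, r=4 ⇒ 2 dimensionless groups

2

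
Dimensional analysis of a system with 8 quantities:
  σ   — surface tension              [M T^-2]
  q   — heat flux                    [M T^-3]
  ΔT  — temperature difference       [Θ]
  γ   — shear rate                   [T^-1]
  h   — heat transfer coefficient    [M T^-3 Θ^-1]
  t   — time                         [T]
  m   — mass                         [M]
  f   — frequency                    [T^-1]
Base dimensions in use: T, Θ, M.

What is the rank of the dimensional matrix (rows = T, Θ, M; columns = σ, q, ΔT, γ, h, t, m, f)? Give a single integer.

3

Dimensional matrix (T×Θ×M by σ×q×ΔT×γ×h×t×m×f):
  T: [-2 -3  0 -1 -3  1  0 -1]
  Θ: [ 0  0  1  0 -1  0  0  0]
  M: [ 1  1  0  0  1  0  1  0]
RREF → pivots at {σ,q,ΔT} ⇒ r = 3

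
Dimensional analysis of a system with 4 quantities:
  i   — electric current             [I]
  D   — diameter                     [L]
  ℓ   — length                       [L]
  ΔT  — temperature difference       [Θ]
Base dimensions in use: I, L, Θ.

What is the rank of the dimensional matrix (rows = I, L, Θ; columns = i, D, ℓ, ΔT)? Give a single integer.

3

Exponent matrix [I,L,Θ] × [i,D,ℓ,ΔT]:
  I: [ 1  0  0  0]
  L: [ 0  1  1  0]
  Θ: [ 0  0  0  1]
Echelon form has 3 nonzero rows (pivots: i,D,ΔT)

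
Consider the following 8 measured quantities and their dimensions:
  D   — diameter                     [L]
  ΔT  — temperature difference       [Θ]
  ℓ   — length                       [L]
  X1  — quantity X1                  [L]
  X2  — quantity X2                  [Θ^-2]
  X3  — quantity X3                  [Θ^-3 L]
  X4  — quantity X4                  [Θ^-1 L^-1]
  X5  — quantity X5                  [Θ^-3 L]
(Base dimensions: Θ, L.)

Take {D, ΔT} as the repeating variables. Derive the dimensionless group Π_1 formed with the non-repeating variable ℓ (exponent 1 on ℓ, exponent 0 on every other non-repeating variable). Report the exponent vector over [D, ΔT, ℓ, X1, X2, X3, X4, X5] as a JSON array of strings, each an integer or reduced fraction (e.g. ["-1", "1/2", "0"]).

Dimensional matrix (Θ×L by D×ΔT×ℓ×X1×X2×X3×X4×X5):
  Θ: [ 0  1  0  0 -2 -3 -1 -3]
  L: [ 1  0  1  1  0  1 -1  1]
Echelon form has 2 nonzero rows (pivots: D,ΔT)
Repeat: D,ΔT; free: ℓ,X1,X2,X3,X4,X5
RREF:
  r0: [   1    0    1    1    0    1   -1    1]
  r1: [   0    1    0    0   -2   -3   -1   -3]
Fix exponent of ℓ at 1, X1 at 0, X2 at 0, X3 at 0, X4 at 0, X5 at 0; solve each RREF row for its pivot's exponent:
  r0: exp(D) + (1)·1 = 0 ⇒ exp(D) = -1
  r1: exp(ΔT) + (0)·1 = 0 ⇒ exp(ΔT) = 0
Π_1 = D^-1 · ℓ

["-1", "0", "1", "0", "0", "0", "0", "0"]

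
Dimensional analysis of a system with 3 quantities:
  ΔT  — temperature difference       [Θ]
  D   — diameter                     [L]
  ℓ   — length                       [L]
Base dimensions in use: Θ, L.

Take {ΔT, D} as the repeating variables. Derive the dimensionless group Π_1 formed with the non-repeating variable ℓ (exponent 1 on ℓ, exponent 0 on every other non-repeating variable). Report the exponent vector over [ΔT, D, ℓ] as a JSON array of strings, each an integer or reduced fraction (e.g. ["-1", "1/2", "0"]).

["0", "-1", "1"]

Exponent matrix [Θ,L] × [ΔT,D,ℓ]:
  Θ: [ 1  0  0]
  L: [ 0  1  1]
Row reduction gives pivot columns ΔT,D; rank = 2
Pivot set = {ΔT,D}, free = {ℓ}
RREF:
  r0: [   1    0    0]
  r1: [   0    1    1]
Fix exponent of ℓ at 1; solve each RREF row for its pivot's exponent:
  r0: exp(ΔT) + (0)·1 = 0 ⇒ exp(ΔT) = 0
  r1: exp(D) + (1)·1 = 0 ⇒ exp(D) = -1
Π_1 = D^-1 · ℓ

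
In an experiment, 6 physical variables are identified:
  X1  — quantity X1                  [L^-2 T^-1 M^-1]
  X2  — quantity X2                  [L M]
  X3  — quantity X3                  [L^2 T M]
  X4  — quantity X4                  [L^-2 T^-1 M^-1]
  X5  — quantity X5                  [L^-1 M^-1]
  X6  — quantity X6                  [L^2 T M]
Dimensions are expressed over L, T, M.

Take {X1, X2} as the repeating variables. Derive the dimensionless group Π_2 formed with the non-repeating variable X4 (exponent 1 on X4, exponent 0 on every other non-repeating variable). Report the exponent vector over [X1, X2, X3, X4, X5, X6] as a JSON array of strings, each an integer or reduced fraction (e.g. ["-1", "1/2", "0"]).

["-1", "0", "0", "1", "0", "0"]

Exponent matrix [L,T,M] × [X1,X2,X3,X4,X5,X6]:
  L: [-2  1  2 -2 -1  2]
  T: [-1  0  1 -1  0  1]
  M: [-1  1  1 -1 -1  1]
Row reduction gives pivot columns X1,X2; rank = 2
Pivot set = {X1,X2}, free = {X3,X4,X5,X6}
RREF:
  r0: [   1    0   -1    1    0   -1]
  r1: [   0    1    0    0   -1    0]
  r2: [   0    0    0    0    0    0]
Fix exponent of X4 at 1, X3 at 0, X5 at 0, X6 at 0; solve each RREF row for its pivot's exponent:
  r0: exp(X1) + (1)·1 = 0 ⇒ exp(X1) = -1
  r1: exp(X2) + (0)·1 = 0 ⇒ exp(X2) = 0
Π_2 = X1^-1 · X4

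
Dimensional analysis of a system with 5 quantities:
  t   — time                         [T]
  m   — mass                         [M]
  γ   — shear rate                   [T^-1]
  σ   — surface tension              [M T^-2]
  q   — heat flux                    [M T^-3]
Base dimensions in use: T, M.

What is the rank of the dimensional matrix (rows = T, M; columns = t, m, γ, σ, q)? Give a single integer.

Write exponents as rows T,M / cols t,m,γ,σ,q:
  T: [ 1  0 -1 -2 -3]
  M: [ 0  1  0  1  1]
Row reduction gives pivot columns t,m; rank = 2

2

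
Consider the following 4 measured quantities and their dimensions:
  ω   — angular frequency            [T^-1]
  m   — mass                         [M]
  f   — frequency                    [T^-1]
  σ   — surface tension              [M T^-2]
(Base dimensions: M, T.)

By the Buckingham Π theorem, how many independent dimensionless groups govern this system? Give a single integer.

2

Write exponents as rows M,T / cols ω,m,f,σ:
  M: [ 0  1  0  1]
  T: [-1  0 -1 -2]
RREF → pivots at {ω,m} ⇒ r = 2
Π count = n − r = 4 − 2 = 2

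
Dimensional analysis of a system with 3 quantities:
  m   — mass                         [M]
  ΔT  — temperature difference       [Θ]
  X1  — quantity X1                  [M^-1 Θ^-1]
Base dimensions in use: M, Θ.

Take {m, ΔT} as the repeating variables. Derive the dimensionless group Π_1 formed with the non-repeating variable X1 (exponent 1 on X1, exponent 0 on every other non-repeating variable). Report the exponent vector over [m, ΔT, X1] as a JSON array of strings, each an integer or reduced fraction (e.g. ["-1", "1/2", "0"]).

["1", "1", "1"]

Exponent matrix [M,Θ] × [m,ΔT,X1]:
  M: [ 1  0 -1]
  Θ: [ 0  1 -1]
RREF → pivots at {m,ΔT} ⇒ r = 2
Pivot set = {m,ΔT}, free = {X1}
RREF:
  r0: [   1    0   -1]
  r1: [   0    1   -1]
Fix exponent of X1 at 1; solve each RREF row for its pivot's exponent:
  r0: exp(m) + (-1)·1 = 0 ⇒ exp(m) = 1
  r1: exp(ΔT) + (-1)·1 = 0 ⇒ exp(ΔT) = 1
Π_1 = m · ΔT · X1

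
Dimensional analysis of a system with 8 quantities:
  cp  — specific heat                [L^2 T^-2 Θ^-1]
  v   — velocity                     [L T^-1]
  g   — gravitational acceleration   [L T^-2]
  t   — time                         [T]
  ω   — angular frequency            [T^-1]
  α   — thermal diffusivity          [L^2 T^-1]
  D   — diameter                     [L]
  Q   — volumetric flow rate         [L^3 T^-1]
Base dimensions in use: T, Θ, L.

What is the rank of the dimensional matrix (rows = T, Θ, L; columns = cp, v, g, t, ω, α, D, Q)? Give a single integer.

3

Write exponents as rows T,Θ,L / cols cp,v,g,t,ω,α,D,Q:
  T: [-2 -1 -2  1 -1 -1  0 -1]
  Θ: [-1  0  0  0  0  0  0  0]
  L: [ 2  1  1  0  0  2  1  3]
RREF → pivots at {cp,v,g} ⇒ r = 3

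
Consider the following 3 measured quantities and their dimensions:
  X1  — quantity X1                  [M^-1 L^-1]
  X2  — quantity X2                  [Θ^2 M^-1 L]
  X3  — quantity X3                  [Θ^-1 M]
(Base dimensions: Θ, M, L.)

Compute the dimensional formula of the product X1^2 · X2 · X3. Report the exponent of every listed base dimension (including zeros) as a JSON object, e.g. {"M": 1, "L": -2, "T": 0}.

{"Θ": 1, "M": -2, "L": -1}

Dimensional matrix (Θ×M×L by X1×X2×X3):
  Θ: [ 0  2 -1]
  M: [-1 -1  1]
  L: [-1  1  0]
  [Θ]: (2)·0+(1)·2+(1)·-1 = 1
  [M]: (2)·-1+(1)·-1+(1)·1 = -2
  [L]: (2)·-1+(1)·1+(1)·0 = -1
⇒ Θ M^-2 L^-1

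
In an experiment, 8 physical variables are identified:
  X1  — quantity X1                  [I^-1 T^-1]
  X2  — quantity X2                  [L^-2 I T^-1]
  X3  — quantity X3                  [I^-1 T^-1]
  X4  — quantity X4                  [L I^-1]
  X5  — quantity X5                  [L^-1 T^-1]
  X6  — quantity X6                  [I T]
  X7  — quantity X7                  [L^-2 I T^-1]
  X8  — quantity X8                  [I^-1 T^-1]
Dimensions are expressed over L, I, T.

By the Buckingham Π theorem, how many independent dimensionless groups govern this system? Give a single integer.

6

Exponent matrix [L,I,T] × [X1,X2,X3,X4,X5,X6,X7,X8]:
  L: [ 0 -2  0  1 -1  0 -2  0]
  I: [-1  1 -1 -1  0  1  1 -1]
  T: [-1 -1 -1  0 -1  1 -1 -1]
Row reduction gives pivot columns X1,X2; rank = 2
n=8, r=2 ⇒ 6 dimensionless groups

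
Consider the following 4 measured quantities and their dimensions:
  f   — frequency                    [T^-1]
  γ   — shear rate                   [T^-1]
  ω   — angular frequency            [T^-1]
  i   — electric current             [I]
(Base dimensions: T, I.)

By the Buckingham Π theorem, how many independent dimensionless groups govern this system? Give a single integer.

Write exponents as rows T,I / cols f,γ,ω,i:
  T: [-1 -1 -1  0]
  I: [ 0  0  0  1]
RREF → pivots at {f,i} ⇒ r = 2
n=4, r=2 ⇒ 2 dimensionless groups

2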